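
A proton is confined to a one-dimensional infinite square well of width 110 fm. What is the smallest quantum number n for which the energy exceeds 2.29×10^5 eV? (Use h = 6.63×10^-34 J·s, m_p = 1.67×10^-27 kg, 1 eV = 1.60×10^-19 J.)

n = 4

E_1 = h²/(8m_pL²) = 2.719×10^-15 J = 1.699×10^4 eV.
Need n² > 2.29×10^5/1.699×10^4 = 13.48, i.e. n > 3.672.
The smallest integer satisfying this is n = 4.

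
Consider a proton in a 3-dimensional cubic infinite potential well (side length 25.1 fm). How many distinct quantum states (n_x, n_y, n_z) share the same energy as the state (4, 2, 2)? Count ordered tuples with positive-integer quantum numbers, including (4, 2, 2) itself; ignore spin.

The level has n_x² + n_y² + n_z² = 24. The ordered positive-integer solutions are (2, 2, 4), (2, 4, 2), (4, 2, 2).
That gives 3 states.

degeneracy = 3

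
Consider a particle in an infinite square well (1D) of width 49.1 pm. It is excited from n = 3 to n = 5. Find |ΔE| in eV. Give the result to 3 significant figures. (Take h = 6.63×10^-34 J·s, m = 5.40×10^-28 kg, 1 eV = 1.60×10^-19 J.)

|ΔE| = 4.22 eV

E_1 = h²/(8mL²) = 4.221×10^-20 J.
|ΔE| = |3² − 5²|·E_1 = 16·4.221×10^-20 J = 6.754×10^-19 J = 4.22 eV.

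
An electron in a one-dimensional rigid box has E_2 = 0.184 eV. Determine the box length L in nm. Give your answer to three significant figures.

L = 2.86 nm

From E_n = n²h²/(8m_eL²), L = n·h/√(8m_eE_n).
E_2 = 0.184 eV = 2.948×10^-20 J, so L = 2·6.626×10^-34/√(8·9.109×10^-31·2.948×10^-20) = 2.86×10^-9 m = 2.86 nm.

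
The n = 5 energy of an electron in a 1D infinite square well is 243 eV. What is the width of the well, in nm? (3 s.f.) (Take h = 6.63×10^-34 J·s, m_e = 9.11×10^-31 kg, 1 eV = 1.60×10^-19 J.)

From E_n = n²h²/(8m_eL²), L = n·h/√(8m_eE_n).
E_5 = 243 eV = 3.888×10^-17 J, so L = 5·6.63×10^-34/√(8·9.11×10^-31·3.888×10^-17) = 1.97×10^-10 m = 0.197 nm.

L = 0.197 nm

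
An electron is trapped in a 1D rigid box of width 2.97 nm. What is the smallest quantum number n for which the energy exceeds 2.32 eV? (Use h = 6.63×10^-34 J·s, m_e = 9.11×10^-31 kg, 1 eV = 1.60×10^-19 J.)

E_1 = h²/(8m_eL²) = 6.838×10^-21 J = 0.04274 eV.
Need n² > 2.32/0.04274 = 54.28, i.e. n > 7.367.
The smallest integer satisfying this is n = 8.

n = 8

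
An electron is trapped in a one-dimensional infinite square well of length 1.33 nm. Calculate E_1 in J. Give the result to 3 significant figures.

E_1 = 3.41×10^-20 J

For an infinite well E_n = n²h²/(8m_eL²), so E_1 = h²/(8m_eL²) = (6.626×10^-34)²/(8·9.109×10^-31·(1.33×10^-9 m)²) = 3.406×10^-20 J.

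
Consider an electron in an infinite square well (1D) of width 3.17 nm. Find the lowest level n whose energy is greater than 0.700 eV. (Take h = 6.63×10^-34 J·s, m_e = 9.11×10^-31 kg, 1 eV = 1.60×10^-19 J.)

E_1 = h²/(8m_eL²) = 6.002×10^-21 J = 0.03751 eV.
Need n² > 0.700/0.03751 = 18.66, i.e. n > 4.320.
The smallest integer satisfying this is n = 5.

n = 5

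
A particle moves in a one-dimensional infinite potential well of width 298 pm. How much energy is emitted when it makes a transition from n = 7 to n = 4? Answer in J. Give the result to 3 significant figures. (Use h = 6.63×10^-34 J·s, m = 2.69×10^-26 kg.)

E_1 = h²/(8mL²) = 2.300×10^-23 J.
|ΔE| = |7² − 4²|·E_1 = 33·2.300×10^-23 J = 7.59×10^-22 J.

|ΔE| = 7.59×10^-22 J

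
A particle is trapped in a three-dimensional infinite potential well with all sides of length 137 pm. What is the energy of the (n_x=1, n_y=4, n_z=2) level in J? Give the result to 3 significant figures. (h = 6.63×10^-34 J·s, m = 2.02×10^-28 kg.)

For a 3D rectangular well E = (h²/8m)·Σ n_i²/L_i² = (6.63×10^-34)²/(8·2.02×10^-28) · [1²/(137 pm)² + 4²/(137 pm)² + 2²/(137 pm)²].
Evaluating gives E = 3.04×10^-19 J.

E = 3.04×10^-19 J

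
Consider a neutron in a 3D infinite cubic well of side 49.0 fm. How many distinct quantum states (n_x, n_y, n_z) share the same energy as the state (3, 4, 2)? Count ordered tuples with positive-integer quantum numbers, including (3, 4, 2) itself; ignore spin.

The level has n_x² + n_y² + n_z² = 29. The ordered positive-integer solutions are (2, 3, 4), (2, 4, 3), (3, 2, 4), (3, 4, 2), (4, 2, 3), (4, 3, 2).
That gives 6 states.

degeneracy = 6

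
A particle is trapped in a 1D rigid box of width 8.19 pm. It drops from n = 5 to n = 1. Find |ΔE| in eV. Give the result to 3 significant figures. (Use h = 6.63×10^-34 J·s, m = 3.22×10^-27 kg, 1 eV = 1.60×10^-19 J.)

|ΔE| = 38.2 eV

E_1 = h²/(8mL²) = 2.544×10^-19 J.
|ΔE| = |5² − 1²|·E_1 = 24·2.544×10^-19 J = 6.106×10^-18 J = 38.2 eV.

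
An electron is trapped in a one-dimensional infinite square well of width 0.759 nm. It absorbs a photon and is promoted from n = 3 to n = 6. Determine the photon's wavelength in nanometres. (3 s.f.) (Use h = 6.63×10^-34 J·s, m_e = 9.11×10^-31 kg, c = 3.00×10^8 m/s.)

λ = 70.4 nm

E_1 = h²/(8m_eL²) = 1.047×10^-19 J, so ΔE = (6² − 3²)E_1 = 2.827×10^-18 J.
λ = hc/ΔE = (6.63×10^-34·3.00×10^8)/2.827×10^-18 = 7.04×10^-8 m = 70.4 nm.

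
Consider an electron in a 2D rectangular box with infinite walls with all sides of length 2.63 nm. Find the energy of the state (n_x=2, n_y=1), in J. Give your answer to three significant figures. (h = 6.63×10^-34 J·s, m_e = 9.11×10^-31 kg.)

For a 2D rectangular well E = (h²/8m_e)·Σ n_i²/L_i² = (6.63×10^-34)²/(8·9.11×10^-31) · [2²/(2.63 nm)² + 1²/(2.63 nm)²].
Evaluating gives E = 4.36×10^-20 J.

E = 4.36×10^-20 J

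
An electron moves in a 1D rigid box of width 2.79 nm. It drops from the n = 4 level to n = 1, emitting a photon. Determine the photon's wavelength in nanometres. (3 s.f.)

λ = 1.71×10^3 nm

E_1 = h²/(8m_eL²) = 7.740×10^-21 J, so ΔE = (4² − 1²)E_1 = 1.161×10^-19 J.
λ = hc/ΔE = (6.626×10^-34·2.998×10^8)/1.161×10^-19 = 1.71×10^-6 m = 1.71×10^3 nm.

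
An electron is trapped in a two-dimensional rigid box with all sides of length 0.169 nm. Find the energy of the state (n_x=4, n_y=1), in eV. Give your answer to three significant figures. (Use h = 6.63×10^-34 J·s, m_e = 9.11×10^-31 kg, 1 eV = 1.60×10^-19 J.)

For a 2D rectangular well E = (h²/8m_e)·Σ n_i²/L_i² = (6.63×10^-34)²/(8·9.11×10^-31) · [4²/(0.169 nm)² + 1²/(0.169 nm)²].
Evaluating gives E = 3.590×10^-17 J = 224 eV.

E = 224 eV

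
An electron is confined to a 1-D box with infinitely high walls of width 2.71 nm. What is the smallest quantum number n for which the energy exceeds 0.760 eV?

n = 4

E_1 = h²/(8m_eL²) = 8.204×10^-21 J = 0.05121 eV.
Need n² > 0.760/0.05121 = 14.84, i.e. n > 3.852.
The smallest integer satisfying this is n = 4.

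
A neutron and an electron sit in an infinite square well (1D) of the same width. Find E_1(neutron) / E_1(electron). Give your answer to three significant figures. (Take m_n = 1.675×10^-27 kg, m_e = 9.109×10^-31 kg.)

E_n ∝ 1/m at fixed n and L, so the ratio is m_e/m_n = 9.109×10^-31/1.675×10^-27 = 5.44×10^-4.

5.44×10^-4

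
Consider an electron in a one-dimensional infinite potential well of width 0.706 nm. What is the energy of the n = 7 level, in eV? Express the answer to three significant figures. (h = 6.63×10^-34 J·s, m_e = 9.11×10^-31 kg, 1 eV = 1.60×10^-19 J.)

E_7 = 37.1 eV

For an infinite well E_n = n²h²/(8m_eL²), so E_1 = h²/(8m_eL²) = (6.63×10^-34)²/(8·9.11×10^-31·(7.06×10^-10 m)²) = 1.210×10^-19 J.
Then E_7 = 7²·E_1 = 49·1.210×10^-19 J = 5.929×10^-18 J.
Converting, E_7 = 5.929×10^-18 J / (1.60×10^-19 J/eV) = 37.1 eV.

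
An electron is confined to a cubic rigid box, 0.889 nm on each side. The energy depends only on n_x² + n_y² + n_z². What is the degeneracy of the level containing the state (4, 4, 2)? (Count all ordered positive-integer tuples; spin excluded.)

The level has n_x² + n_y² + n_z² = 36. The ordered positive-integer solutions are (2, 4, 4), (4, 2, 4), (4, 4, 2).
That gives 3 states.

degeneracy = 3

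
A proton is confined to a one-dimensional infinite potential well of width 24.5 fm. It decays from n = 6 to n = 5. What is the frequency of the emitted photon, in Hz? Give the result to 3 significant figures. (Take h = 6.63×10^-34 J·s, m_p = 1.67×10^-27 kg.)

f = 9.09×10^20 Hz

E_1 = h²/(8m_pL²) = 5.481×10^-14 J and ΔE = (6² − 5²)E_1 = 6.029×10^-13 J.
f = ΔE/h = 6.029×10^-13/6.63×10^-34 = 9.09×10^20 Hz.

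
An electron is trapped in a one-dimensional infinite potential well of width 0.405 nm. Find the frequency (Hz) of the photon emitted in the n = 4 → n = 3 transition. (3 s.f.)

E_1 = h²/(8m_eL²) = 3.673×10^-19 J and ΔE = (4² − 3²)E_1 = 2.571×10^-18 J.
f = ΔE/h = 2.571×10^-18/6.626×10^-34 = 3.88×10^15 Hz.

f = 3.88×10^15 Hz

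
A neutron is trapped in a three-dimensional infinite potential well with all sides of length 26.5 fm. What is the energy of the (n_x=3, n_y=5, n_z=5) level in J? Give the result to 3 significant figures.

E = 2.75×10^-12 J

For a 3D rectangular well E = (h²/8m_n)·Σ n_i²/L_i² = (6.626×10^-34)²/(8·1.675×10^-27) · [3²/(26.5 fm)² + 5²/(26.5 fm)² + 5²/(26.5 fm)²].
Evaluating gives E = 2.75×10^-12 J.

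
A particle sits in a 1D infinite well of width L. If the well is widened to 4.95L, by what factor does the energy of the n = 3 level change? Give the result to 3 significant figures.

E_n ∝ 1/L², so the energy scales by 1/4.95² = 0.0408.

0.0408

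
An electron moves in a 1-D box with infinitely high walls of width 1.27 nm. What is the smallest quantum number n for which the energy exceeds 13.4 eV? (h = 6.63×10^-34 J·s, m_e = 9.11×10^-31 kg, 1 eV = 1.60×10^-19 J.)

n = 8

E_1 = h²/(8m_eL²) = 3.739×10^-20 J = 0.2337 eV.
Need n² > 13.4/0.2337 = 57.34, i.e. n > 7.572.
The smallest integer satisfying this is n = 8.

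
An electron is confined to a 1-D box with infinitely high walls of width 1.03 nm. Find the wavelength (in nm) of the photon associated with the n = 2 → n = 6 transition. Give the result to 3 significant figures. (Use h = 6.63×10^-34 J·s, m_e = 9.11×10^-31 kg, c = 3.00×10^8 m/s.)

λ = 109 nm

E_1 = h²/(8m_eL²) = 5.685×10^-20 J, so ΔE = (6² − 2²)E_1 = 1.819×10^-18 J.
λ = hc/ΔE = (6.63×10^-34·3.00×10^8)/1.819×10^-18 = 1.09×10^-7 m = 109 nm.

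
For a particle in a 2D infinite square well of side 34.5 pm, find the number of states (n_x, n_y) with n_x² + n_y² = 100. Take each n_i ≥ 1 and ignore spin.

degeneracy = 2

The level has n_x² + n_y² = 100. The ordered positive-integer solutions are (6, 8), (8, 6).
That gives 2 states.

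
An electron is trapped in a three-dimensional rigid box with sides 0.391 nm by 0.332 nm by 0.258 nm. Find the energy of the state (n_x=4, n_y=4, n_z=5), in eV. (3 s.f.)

For a 3D rectangular well E = (h²/8m_e)·Σ n_i²/L_i² = (6.626×10^-34)²/(8·9.109×10^-31) · [4²/(0.391 nm)² + 4²/(0.332 nm)² + 5²/(0.258 nm)²].
Evaluating gives E = 3.768×10^-17 J = 235 eV.

E = 235 eV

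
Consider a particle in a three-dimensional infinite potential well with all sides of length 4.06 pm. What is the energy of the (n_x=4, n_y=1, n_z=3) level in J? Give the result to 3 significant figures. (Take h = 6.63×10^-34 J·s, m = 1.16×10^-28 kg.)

For a 3D rectangular well E = (h²/8m)·Σ n_i²/L_i² = (6.63×10^-34)²/(8·1.16×10^-28) · [4²/(4.06 pm)² + 1²/(4.06 pm)² + 3²/(4.06 pm)²].
Evaluating gives E = 7.47×10^-16 J.

E = 7.47×10^-16 J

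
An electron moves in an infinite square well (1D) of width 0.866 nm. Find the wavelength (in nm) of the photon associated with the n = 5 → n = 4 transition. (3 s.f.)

E_1 = h²/(8m_eL²) = 8.034×10^-20 J, so ΔE = (5² − 4²)E_1 = 7.231×10^-19 J.
λ = hc/ΔE = (6.626×10^-34·2.998×10^8)/7.231×10^-19 = 2.75×10^-7 m = 275 nm.

λ = 275 nm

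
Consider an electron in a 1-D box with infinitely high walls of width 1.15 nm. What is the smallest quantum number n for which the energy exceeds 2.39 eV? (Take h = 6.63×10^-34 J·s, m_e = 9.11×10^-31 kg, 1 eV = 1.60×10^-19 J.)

E_1 = h²/(8m_eL²) = 4.561×10^-20 J = 0.2851 eV.
Need n² > 2.39/0.2851 = 8.383, i.e. n > 2.895.
The smallest integer satisfying this is n = 3.

n = 3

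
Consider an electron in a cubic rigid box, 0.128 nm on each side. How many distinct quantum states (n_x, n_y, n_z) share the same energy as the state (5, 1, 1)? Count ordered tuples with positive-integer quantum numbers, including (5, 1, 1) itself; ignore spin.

degeneracy = 4

The level has n_x² + n_y² + n_z² = 27. The ordered positive-integer solutions are (1, 1, 5), (1, 5, 1), (3, 3, 3), (5, 1, 1).
That gives 4 states.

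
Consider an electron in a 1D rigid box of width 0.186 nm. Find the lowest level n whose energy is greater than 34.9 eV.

E_1 = h²/(8m_eL²) = 1.741×10^-18 J = 10.87 eV.
Need n² > 34.9/10.87 = 3.211, i.e. n > 1.792.
The smallest integer satisfying this is n = 2.

n = 2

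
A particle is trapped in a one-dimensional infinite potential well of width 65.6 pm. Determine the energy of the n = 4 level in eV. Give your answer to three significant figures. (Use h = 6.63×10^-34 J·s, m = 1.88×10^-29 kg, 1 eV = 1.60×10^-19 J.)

For an infinite well E_n = n²h²/(8mL²), so E_1 = h²/(8mL²) = (6.63×10^-34)²/(8·1.88×10^-29·(6.56×10^-11 m)²) = 6.792×10^-19 J.
Then E_4 = 4²·E_1 = 16·6.792×10^-19 J = 1.087×10^-17 J.
Converting, E_4 = 1.087×10^-17 J / (1.60×10^-19 J/eV) = 67.9 eV.

E_4 = 67.9 eV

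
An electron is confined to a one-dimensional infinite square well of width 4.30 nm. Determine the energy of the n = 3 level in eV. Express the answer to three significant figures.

For an infinite well E_n = n²h²/(8m_eL²), so E_1 = h²/(8m_eL²) = (6.626×10^-34)²/(8·9.109×10^-31·(4.30×10^-9 m)²) = 3.258×10^-21 J.
Then E_3 = 3²·E_1 = 9·3.258×10^-21 J = 2.932×10^-20 J.
Converting, E_3 = 2.932×10^-20 J / (1.602×10^-19 J/eV) = 0.183 eV.

E_3 = 0.183 eV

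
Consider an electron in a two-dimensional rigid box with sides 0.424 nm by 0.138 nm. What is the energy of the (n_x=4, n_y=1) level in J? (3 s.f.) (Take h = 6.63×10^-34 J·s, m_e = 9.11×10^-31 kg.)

E = 8.54×10^-18 J

For a 2D rectangular well E = (h²/8m_e)·Σ n_i²/L_i² = (6.63×10^-34)²/(8·9.11×10^-31) · [4²/(0.424 nm)² + 1²/(0.138 nm)²].
Evaluating gives E = 8.54×10^-18 J.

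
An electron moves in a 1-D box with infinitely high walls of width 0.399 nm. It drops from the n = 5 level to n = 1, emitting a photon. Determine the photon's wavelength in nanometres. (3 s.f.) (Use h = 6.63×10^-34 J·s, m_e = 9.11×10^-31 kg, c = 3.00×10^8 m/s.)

λ = 21.9 nm

E_1 = h²/(8m_eL²) = 3.789×10^-19 J, so ΔE = (5² − 1²)E_1 = 9.094×10^-18 J.
λ = hc/ΔE = (6.63×10^-34·3.00×10^8)/9.094×10^-18 = 2.19×10^-8 m = 21.9 nm.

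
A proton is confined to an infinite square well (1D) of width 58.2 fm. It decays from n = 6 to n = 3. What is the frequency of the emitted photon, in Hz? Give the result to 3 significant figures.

E_1 = h²/(8m_pL²) = 9.684×10^-15 J and ΔE = (6² − 3²)E_1 = 2.615×10^-13 J.
f = ΔE/h = 2.615×10^-13/6.626×10^-34 = 3.95×10^20 Hz.

f = 3.95×10^20 Hz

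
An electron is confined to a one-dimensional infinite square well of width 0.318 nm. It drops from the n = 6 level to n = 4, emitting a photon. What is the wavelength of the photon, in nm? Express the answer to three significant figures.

E_1 = h²/(8m_eL²) = 5.958×10^-19 J, so ΔE = (6² − 4²)E_1 = 1.192×10^-17 J.
λ = hc/ΔE = (6.626×10^-34·2.998×10^8)/1.192×10^-17 = 1.67×10^-8 m = 16.7 nm.

λ = 16.7 nm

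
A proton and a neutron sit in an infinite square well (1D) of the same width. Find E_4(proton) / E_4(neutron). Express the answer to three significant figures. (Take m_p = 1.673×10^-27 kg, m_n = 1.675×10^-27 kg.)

1.00

E_n ∝ 1/m at fixed n and L, so the ratio is m_n/m_p = 1.675×10^-27/1.673×10^-27 = 1.00.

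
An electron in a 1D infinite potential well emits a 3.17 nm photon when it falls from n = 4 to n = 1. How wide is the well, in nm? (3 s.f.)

The photon carries ΔE = hc/λ = 6.626×10^-34·2.998×10^8/3.17×10^-9 m = 6.266×10^-17 J.
Since ΔE = (4² − 1²)E_1, E_1 = 4.177×10^-18 J, and L = h/√(8m_eE_1) = 1.20×10^-10 m = 0.120 nm.

L = 0.120 nm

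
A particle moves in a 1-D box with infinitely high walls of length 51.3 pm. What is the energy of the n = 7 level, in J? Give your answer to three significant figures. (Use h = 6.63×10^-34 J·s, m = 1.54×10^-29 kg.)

For an infinite well E_n = n²h²/(8mL²), so E_1 = h²/(8mL²) = (6.63×10^-34)²/(8·1.54×10^-29·(5.13×10^-11 m)²) = 1.356×10^-18 J.
Then E_7 = 7²·E_1 = 49·1.356×10^-18 J = 6.64×10^-17 J.

E_7 = 6.64×10^-17 J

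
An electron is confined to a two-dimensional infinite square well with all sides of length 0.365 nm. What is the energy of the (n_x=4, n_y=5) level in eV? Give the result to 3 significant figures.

E = 116 eV

For a 2D rectangular well E = (h²/8m_e)·Σ n_i²/L_i² = (6.626×10^-34)²/(8·9.109×10^-31) · [4²/(0.365 nm)² + 5²/(0.365 nm)²].
Evaluating gives E = 1.854×10^-17 J = 116 eV.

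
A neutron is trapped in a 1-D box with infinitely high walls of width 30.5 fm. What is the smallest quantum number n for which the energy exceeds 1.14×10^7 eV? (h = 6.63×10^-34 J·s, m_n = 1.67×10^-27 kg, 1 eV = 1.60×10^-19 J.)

E_1 = h²/(8m_nL²) = 3.537×10^-14 J = 2.211×10^5 eV.
Need n² > 1.14×10^7/2.211×10^5 = 51.56, i.e. n > 7.181.
The smallest integer satisfying this is n = 8.

n = 8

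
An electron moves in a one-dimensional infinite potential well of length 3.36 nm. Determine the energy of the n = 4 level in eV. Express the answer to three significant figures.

For an infinite well E_n = n²h²/(8m_eL²), so E_1 = h²/(8m_eL²) = (6.626×10^-34)²/(8·9.109×10^-31·(3.36×10^-9 m)²) = 5.337×10^-21 J.
Then E_4 = 4²·E_1 = 16·5.337×10^-21 J = 8.539×10^-20 J.
Converting, E_4 = 8.539×10^-20 J / (1.602×10^-19 J/eV) = 0.533 eV.

E_4 = 0.533 eV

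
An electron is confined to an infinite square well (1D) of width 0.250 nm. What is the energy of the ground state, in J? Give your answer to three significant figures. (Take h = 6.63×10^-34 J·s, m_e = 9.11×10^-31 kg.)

E_1 = 9.65×10^-19 J

For an infinite well E_n = n²h²/(8m_eL²), so E_1 = h²/(8m_eL²) = (6.63×10^-34)²/(8·9.11×10^-31·(2.50×10^-10 m)²) = 9.650×10^-19 J.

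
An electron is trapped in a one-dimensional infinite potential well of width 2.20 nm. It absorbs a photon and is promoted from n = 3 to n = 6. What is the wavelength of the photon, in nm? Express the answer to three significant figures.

E_1 = h²/(8m_eL²) = 1.245×10^-20 J, so ΔE = (6² − 3²)E_1 = 3.361×10^-19 J.
λ = hc/ΔE = (6.626×10^-34·2.998×10^8)/3.361×10^-19 = 5.91×10^-7 m = 591 nm.

λ = 591 nm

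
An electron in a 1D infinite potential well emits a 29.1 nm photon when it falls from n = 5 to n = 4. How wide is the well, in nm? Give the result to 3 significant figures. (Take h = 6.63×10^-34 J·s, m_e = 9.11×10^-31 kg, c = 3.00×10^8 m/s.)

L = 0.282 nm

The photon carries ΔE = hc/λ = 6.63×10^-34·3.00×10^8/2.91×10^-8 m = 6.835×10^-18 J.
Since ΔE = (5² − 4²)E_1, E_1 = 7.594×10^-19 J, and L = h/√(8m_eE_1) = 2.82×10^-10 m = 0.282 nm.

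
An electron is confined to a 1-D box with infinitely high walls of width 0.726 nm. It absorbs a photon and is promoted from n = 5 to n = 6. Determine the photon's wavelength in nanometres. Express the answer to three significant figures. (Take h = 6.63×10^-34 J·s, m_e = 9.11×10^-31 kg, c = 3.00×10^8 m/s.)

E_1 = h²/(8m_eL²) = 1.144×10^-19 J, so ΔE = (6² − 5²)E_1 = 1.258×10^-18 J.
λ = hc/ΔE = (6.63×10^-34·3.00×10^8)/1.258×10^-18 = 1.58×10^-7 m = 158 nm.

λ = 158 nm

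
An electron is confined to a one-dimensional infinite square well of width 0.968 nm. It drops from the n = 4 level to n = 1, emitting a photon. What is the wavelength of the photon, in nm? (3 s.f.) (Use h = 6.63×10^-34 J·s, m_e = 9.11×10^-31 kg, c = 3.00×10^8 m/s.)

E_1 = h²/(8m_eL²) = 6.437×10^-20 J, so ΔE = (4² − 1²)E_1 = 9.656×10^-19 J.
λ = hc/ΔE = (6.63×10^-34·3.00×10^8)/9.656×10^-19 = 2.06×10^-7 m = 206 nm.

λ = 206 nm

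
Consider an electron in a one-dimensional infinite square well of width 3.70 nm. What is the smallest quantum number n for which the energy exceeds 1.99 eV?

n = 9

E_1 = h²/(8m_eL²) = 4.401×10^-21 J = 0.02747 eV.
Need n² > 1.99/0.02747 = 72.44, i.e. n > 8.511.
The smallest integer satisfying this is n = 9.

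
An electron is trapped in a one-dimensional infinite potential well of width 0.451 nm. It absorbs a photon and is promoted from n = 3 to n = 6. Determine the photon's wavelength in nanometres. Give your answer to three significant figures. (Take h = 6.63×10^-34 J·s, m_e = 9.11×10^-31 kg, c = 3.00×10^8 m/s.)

E_1 = h²/(8m_eL²) = 2.965×10^-19 J, so ΔE = (6² − 3²)E_1 = 8.006×10^-18 J.
λ = hc/ΔE = (6.63×10^-34·3.00×10^8)/8.006×10^-18 = 2.48×10^-8 m = 24.8 nm.

λ = 24.8 nm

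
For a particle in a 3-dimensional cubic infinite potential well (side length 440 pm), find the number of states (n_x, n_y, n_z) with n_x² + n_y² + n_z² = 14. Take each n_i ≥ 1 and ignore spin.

degeneracy = 6

The level has n_x² + n_y² + n_z² = 14. The ordered positive-integer solutions are (1, 2, 3), (1, 3, 2), (2, 1, 3), (2, 3, 1), (3, 1, 2), (3, 2, 1).
That gives 6 states.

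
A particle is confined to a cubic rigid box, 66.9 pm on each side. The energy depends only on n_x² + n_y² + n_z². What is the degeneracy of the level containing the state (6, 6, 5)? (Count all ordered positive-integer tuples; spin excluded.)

The level has n_x² + n_y² + n_z² = 97. The ordered positive-integer solutions are (5, 6, 6), (6, 5, 6), (6, 6, 5).
That gives 3 states.

degeneracy = 3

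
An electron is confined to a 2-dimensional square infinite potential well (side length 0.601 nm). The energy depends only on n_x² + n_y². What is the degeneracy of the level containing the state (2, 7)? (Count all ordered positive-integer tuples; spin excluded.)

degeneracy = 2

The level has n_x² + n_y² = 53. The ordered positive-integer solutions are (2, 7), (7, 2).
That gives 2 states.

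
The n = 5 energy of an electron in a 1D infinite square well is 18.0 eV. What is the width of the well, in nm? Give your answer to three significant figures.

L = 0.723 nm

From E_n = n²h²/(8m_eL²), L = n·h/√(8m_eE_n).
E_5 = 18.0 eV = 2.884×10^-18 J, so L = 5·6.626×10^-34/√(8·9.109×10^-31·2.884×10^-18) = 7.23×10^-10 m = 0.723 nm.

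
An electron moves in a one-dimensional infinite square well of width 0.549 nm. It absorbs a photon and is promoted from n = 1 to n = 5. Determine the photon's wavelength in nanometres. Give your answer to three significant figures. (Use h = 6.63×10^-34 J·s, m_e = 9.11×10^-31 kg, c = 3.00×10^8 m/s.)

λ = 41.4 nm

E_1 = h²/(8m_eL²) = 2.001×10^-19 J, so ΔE = (5² − 1²)E_1 = 4.802×10^-18 J.
λ = hc/ΔE = (6.63×10^-34·3.00×10^8)/4.802×10^-18 = 4.14×10^-8 m = 41.4 nm.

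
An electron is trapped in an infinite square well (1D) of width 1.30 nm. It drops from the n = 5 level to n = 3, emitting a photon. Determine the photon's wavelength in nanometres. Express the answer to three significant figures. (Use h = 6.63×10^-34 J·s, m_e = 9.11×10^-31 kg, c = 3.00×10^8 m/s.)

λ = 348 nm

E_1 = h²/(8m_eL²) = 3.569×10^-20 J, so ΔE = (5² − 3²)E_1 = 5.710×10^-19 J.
λ = hc/ΔE = (6.63×10^-34·3.00×10^8)/5.710×10^-19 = 3.48×10^-7 m = 348 nm.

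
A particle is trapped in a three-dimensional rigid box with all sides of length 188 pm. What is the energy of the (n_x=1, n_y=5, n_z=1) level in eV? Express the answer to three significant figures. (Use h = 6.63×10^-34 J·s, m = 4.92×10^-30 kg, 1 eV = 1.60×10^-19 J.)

For a 3D rectangular well E = (h²/8m)·Σ n_i²/L_i² = (6.63×10^-34)²/(8·4.92×10^-30) · [1²/(188 pm)² + 5²/(188 pm)² + 1²/(188 pm)²].
Evaluating gives E = 8.531×10^-18 J = 53.3 eV.

E = 53.3 eV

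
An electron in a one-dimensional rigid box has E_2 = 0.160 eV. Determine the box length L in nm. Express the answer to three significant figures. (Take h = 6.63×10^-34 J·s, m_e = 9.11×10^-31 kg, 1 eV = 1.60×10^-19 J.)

From E_n = n²h²/(8m_eL²), L = n·h/√(8m_eE_n).
E_2 = 0.160 eV = 2.560×10^-20 J, so L = 2·6.63×10^-34/√(8·9.11×10^-31·2.560×10^-20) = 3.07×10^-9 m = 3.07 nm.

L = 3.07 nm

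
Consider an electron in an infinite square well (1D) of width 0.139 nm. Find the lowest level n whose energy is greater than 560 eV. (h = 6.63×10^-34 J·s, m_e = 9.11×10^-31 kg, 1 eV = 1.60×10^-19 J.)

E_1 = h²/(8m_eL²) = 3.122×10^-18 J = 19.51 eV.
Need n² > 560/19.51 = 28.70, i.e. n > 5.357.
The smallest integer satisfying this is n = 6.

n = 6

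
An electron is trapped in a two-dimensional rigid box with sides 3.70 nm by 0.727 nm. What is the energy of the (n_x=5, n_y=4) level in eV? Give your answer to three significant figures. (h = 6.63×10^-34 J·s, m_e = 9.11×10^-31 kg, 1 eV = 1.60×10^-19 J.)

For a 2D rectangular well E = (h²/8m_e)·Σ n_i²/L_i² = (6.63×10^-34)²/(8·9.11×10^-31) · [5²/(3.70 nm)² + 4²/(0.727 nm)²].
Evaluating gives E = 1.936×10^-18 J = 12.1 eV.

E = 12.1 eV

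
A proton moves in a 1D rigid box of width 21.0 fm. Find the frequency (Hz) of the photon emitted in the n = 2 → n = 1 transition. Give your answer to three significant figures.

E_1 = h²/(8m_pL²) = 7.438×10^-14 J and ΔE = (2² − 1²)E_1 = 2.231×10^-13 J.
f = ΔE/h = 2.231×10^-13/6.626×10^-34 = 3.37×10^20 Hz.

f = 3.37×10^20 Hz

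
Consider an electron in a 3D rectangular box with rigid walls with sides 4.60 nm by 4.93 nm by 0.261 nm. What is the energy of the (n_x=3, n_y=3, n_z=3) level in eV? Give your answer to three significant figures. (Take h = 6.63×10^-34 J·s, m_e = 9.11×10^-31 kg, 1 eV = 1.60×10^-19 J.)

For a 3D rectangular well E = (h²/8m_e)·Σ n_i²/L_i² = (6.63×10^-34)²/(8·9.11×10^-31) · [3²/(4.60 nm)² + 3²/(4.93 nm)² + 3²/(0.261 nm)²].
Evaluating gives E = 8.017×10^-18 J = 50.1 eV.

E = 50.1 eV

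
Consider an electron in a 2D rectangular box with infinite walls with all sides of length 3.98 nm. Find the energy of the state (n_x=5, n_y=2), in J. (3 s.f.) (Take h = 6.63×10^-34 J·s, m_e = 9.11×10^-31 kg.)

For a 2D rectangular well E = (h²/8m_e)·Σ n_i²/L_i² = (6.63×10^-34)²/(8·9.11×10^-31) · [5²/(3.98 nm)² + 2²/(3.98 nm)²].
Evaluating gives E = 1.10×10^-19 J.

E = 1.10×10^-19 J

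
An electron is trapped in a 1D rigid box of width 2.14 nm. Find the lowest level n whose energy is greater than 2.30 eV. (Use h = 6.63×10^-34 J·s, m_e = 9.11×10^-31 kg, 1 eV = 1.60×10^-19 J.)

E_1 = h²/(8m_eL²) = 1.317×10^-20 J = 0.08231 eV.
Need n² > 2.30/0.08231 = 27.94, i.e. n > 5.286.
The smallest integer satisfying this is n = 6.

n = 6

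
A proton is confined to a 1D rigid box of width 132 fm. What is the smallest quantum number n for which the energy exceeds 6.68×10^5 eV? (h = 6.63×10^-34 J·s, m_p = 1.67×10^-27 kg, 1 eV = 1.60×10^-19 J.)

E_1 = h²/(8m_pL²) = 1.888×10^-15 J = 1.180×10^4 eV.
Need n² > 6.68×10^5/1.180×10^4 = 56.61, i.e. n > 7.524.
The smallest integer satisfying this is n = 8.

n = 8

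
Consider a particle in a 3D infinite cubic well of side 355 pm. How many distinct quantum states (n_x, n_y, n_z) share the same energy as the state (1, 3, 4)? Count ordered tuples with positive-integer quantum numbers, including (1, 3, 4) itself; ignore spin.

The level has n_x² + n_y² + n_z² = 26. The ordered positive-integer solutions are (1, 3, 4), (1, 4, 3), (3, 1, 4), (3, 4, 1), (4, 1, 3), (4, 3, 1).
That gives 6 states.

degeneracy = 6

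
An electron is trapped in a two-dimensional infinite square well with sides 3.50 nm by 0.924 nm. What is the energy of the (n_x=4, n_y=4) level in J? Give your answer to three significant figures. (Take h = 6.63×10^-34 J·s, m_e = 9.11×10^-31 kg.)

E = 1.21×10^-18 J

For a 2D rectangular well E = (h²/8m_e)·Σ n_i²/L_i² = (6.63×10^-34)²/(8·9.11×10^-31) · [4²/(3.50 nm)² + 4²/(0.924 nm)²].
Evaluating gives E = 1.21×10^-18 J.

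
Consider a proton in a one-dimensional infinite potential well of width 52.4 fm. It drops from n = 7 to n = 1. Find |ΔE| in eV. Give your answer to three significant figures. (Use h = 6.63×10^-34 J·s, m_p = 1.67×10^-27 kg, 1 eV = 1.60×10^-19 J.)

E_1 = h²/(8m_pL²) = 1.198×10^-14 J.
|ΔE| = |7² − 1²|·E_1 = 48·1.198×10^-14 J = 5.750×10^-13 J = 3.59×10^6 eV.

|ΔE| = 3.59×10^6 eV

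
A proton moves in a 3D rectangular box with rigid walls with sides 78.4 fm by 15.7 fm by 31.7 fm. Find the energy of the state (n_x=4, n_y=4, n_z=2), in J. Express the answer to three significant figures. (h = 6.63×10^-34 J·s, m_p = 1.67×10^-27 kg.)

For a 3D rectangular well E = (h²/8m_p)·Σ n_i²/L_i² = (6.63×10^-34)²/(8·1.67×10^-27) · [4²/(78.4 fm)² + 4²/(15.7 fm)² + 2²/(31.7 fm)²].
Evaluating gives E = 2.35×10^-12 J.

E = 2.35×10^-12 J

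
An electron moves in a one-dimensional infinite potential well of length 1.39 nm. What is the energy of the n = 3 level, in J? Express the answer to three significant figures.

E_3 = 2.81×10^-19 J

For an infinite well E_n = n²h²/(8m_eL²), so E_1 = h²/(8m_eL²) = (6.626×10^-34)²/(8·9.109×10^-31·(1.39×10^-9 m)²) = 3.118×10^-20 J.
Then E_3 = 3²·E_1 = 9·3.118×10^-20 J = 2.81×10^-19 J.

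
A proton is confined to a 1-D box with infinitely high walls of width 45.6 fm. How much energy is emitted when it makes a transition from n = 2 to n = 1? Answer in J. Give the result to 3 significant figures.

|ΔE| = 4.73×10^-14 J

E_1 = h²/(8m_pL²) = 1.578×10^-14 J.
|ΔE| = |2² − 1²|·E_1 = 3·1.578×10^-14 J = 4.73×10^-14 J.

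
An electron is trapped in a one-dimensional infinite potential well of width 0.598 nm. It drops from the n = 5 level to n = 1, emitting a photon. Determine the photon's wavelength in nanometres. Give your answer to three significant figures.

E_1 = h²/(8m_eL²) = 1.685×10^-19 J, so ΔE = (5² − 1²)E_1 = 4.044×10^-18 J.
λ = hc/ΔE = (6.626×10^-34·2.998×10^8)/4.044×10^-18 = 4.91×10^-8 m = 49.1 nm.

λ = 49.1 nm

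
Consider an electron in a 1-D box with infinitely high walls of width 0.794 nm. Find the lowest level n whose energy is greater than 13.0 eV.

n = 5

E_1 = h²/(8m_eL²) = 9.557×10^-20 J = 0.5966 eV.
Need n² > 13.0/0.5966 = 21.79, i.e. n > 4.668.
The smallest integer satisfying this is n = 5.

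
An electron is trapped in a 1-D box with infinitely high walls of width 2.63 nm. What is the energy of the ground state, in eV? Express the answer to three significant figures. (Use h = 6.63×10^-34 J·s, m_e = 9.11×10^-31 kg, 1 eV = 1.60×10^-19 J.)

E_1 = 0.0545 eV

For an infinite well E_n = n²h²/(8m_eL²), so E_1 = h²/(8m_eL²) = (6.63×10^-34)²/(8·9.11×10^-31·(2.63×10^-9 m)²) = 8.720×10^-21 J.
Converting, E_1 = 8.720×10^-21 J / (1.60×10^-19 J/eV) = 0.0545 eV.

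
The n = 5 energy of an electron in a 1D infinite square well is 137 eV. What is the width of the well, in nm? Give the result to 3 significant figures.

From E_n = n²h²/(8m_eL²), L = n·h/√(8m_eE_n).
E_5 = 137 eV = 2.195×10^-17 J, so L = 5·6.626×10^-34/√(8·9.109×10^-31·2.195×10^-17) = 2.62×10^-10 m = 0.262 nm.

L = 0.262 nm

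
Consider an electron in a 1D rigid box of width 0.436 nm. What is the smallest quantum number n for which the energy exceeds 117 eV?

E_1 = h²/(8m_eL²) = 3.169×10^-19 J = 1.978 eV.
Need n² > 117/1.978 = 59.15, i.e. n > 7.691.
The smallest integer satisfying this is n = 8.

n = 8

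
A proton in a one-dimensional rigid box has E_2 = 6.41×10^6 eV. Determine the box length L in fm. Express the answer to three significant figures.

From E_n = n²h²/(8m_pL²), L = n·h/√(8m_pE_n).
E_2 = 6.41×10^6 eV = 1.027×10^-12 J, so L = 2·6.626×10^-34/√(8·1.673×10^-27·1.027×10^-12) = 1.13×10^-14 m = 11.3 fm.

L = 11.3 fm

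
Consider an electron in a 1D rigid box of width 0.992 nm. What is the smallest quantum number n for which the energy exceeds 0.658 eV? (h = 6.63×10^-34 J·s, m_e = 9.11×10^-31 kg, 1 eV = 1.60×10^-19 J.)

E_1 = h²/(8m_eL²) = 6.129×10^-20 J = 0.3831 eV.
Need n² > 0.658/0.3831 = 1.718, i.e. n > 1.311.
The smallest integer satisfying this is n = 2.

n = 2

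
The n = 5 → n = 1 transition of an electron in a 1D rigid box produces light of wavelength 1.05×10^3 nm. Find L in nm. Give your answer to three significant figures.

L = 2.76 nm

The photon carries ΔE = hc/λ = 6.626×10^-34·2.998×10^8/1.05×10^-6 m = 1.892×10^-19 J.
Since ΔE = (5² − 1²)E_1, E_1 = 7.883×10^-21 J, and L = h/√(8m_eE_1) = 2.76×10^-9 m = 2.76 nm.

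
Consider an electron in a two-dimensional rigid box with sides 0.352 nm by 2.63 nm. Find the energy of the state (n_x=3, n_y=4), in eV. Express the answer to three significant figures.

E = 28.2 eV

For a 2D rectangular well E = (h²/8m_e)·Σ n_i²/L_i² = (6.626×10^-34)²/(8·9.109×10^-31) · [3²/(0.352 nm)² + 4²/(2.63 nm)²].
Evaluating gives E = 4.516×10^-18 J = 28.2 eV.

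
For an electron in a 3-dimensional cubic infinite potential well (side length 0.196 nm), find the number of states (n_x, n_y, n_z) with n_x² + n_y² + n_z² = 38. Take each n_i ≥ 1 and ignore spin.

The level has n_x² + n_y² + n_z² = 38. The ordered positive-integer solutions are (1, 1, 6), (1, 6, 1), (2, 3, 5), (2, 5, 3), (3, 2, 5), (3, 5, 2), (5, 2, 3), (5, 3, 2), (6, 1, 1).
That gives 9 states.

degeneracy = 9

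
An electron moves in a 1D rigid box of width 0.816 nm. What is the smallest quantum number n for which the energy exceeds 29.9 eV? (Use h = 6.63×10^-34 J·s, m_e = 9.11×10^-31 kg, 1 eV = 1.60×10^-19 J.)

E_1 = h²/(8m_eL²) = 9.058×10^-20 J = 0.5661 eV.
Need n² > 29.9/0.5661 = 52.82, i.e. n > 7.268.
The smallest integer satisfying this is n = 8.

n = 8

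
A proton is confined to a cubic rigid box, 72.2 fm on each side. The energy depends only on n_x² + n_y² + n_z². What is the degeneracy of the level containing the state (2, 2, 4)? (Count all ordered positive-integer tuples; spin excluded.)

The level has n_x² + n_y² + n_z² = 24. The ordered positive-integer solutions are (2, 2, 4), (2, 4, 2), (4, 2, 2).
That gives 3 states.

degeneracy = 3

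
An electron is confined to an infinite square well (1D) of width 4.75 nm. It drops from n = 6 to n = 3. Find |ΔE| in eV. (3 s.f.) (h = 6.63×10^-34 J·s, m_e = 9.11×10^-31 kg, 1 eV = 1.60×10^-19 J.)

|ΔE| = 0.451 eV

E_1 = h²/(8m_eL²) = 2.673×10^-21 J.
|ΔE| = |6² − 3²|·E_1 = 27·2.673×10^-21 J = 7.217×10^-20 J = 0.451 eV.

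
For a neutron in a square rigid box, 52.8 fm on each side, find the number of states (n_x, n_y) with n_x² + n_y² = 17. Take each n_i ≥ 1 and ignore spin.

The level has n_x² + n_y² = 17. The ordered positive-integer solutions are (1, 4), (4, 1).
That gives 2 states.

degeneracy = 2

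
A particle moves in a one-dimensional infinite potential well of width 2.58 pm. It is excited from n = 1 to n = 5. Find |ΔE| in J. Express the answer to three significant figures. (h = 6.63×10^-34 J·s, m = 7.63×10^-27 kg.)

E_1 = h²/(8mL²) = 1.082×10^-18 J.
|ΔE| = |1² − 5²|·E_1 = 24·1.082×10^-18 J = 2.60×10^-17 J.

|ΔE| = 2.60×10^-17 J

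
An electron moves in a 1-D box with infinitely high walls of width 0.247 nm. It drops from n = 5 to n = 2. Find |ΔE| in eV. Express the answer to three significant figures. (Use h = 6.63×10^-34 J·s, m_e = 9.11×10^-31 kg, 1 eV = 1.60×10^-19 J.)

E_1 = h²/(8m_eL²) = 9.886×10^-19 J.
|ΔE| = |5² − 2²|·E_1 = 21·9.886×10^-19 J = 2.076×10^-17 J = 130 eV.

|ΔE| = 130 eV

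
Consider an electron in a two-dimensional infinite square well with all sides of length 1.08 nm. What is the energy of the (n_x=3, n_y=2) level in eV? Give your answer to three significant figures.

E = 4.19 eV

For a 2D rectangular well E = (h²/8m_e)·Σ n_i²/L_i² = (6.626×10^-34)²/(8·9.109×10^-31) · [3²/(1.08 nm)² + 2²/(1.08 nm)²].
Evaluating gives E = 6.715×10^-19 J = 4.19 eV.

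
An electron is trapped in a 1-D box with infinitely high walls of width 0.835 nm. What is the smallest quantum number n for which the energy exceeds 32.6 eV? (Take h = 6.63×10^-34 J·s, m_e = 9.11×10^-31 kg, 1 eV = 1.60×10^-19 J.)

n = 8

E_1 = h²/(8m_eL²) = 8.651×10^-20 J = 0.5407 eV.
Need n² > 32.6/0.5407 = 60.29, i.e. n > 7.765.
The smallest integer satisfying this is n = 8.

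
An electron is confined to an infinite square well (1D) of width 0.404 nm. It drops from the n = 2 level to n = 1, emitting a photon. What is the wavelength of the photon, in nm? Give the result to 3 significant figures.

E_1 = h²/(8m_eL²) = 3.691×10^-19 J, so ΔE = (2² − 1²)E_1 = 1.107×10^-18 J.
λ = hc/ΔE = (6.626×10^-34·2.998×10^8)/1.107×10^-18 = 1.79×10^-7 m = 179 nm.

λ = 179 nm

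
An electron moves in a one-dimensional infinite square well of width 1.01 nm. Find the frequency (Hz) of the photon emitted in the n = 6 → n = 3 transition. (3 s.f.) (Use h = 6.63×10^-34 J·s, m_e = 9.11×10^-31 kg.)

E_1 = h²/(8m_eL²) = 5.913×10^-20 J and ΔE = (6² − 3²)E_1 = 1.597×10^-18 J.
f = ΔE/h = 1.597×10^-18/6.63×10^-34 = 2.41×10^15 Hz.

f = 2.41×10^15 Hz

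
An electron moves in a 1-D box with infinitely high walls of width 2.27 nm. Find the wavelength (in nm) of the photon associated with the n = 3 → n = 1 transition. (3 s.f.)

E_1 = h²/(8m_eL²) = 1.169×10^-20 J, so ΔE = (3² − 1²)E_1 = 9.352×10^-20 J.
λ = hc/ΔE = (6.626×10^-34·2.998×10^8)/9.352×10^-20 = 2.12×10^-6 m = 2.12×10^3 nm.

λ = 2.12×10^3 nm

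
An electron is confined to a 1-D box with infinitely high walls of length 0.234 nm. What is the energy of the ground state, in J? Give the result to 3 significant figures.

For an infinite well E_n = n²h²/(8m_eL²), so E_1 = h²/(8m_eL²) = (6.626×10^-34)²/(8·9.109×10^-31·(2.34×10^-10 m)²) = 1.100×10^-18 J.

E_1 = 1.10×10^-18 J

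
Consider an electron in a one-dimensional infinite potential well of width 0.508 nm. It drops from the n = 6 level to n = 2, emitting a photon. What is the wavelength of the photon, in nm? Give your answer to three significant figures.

λ = 26.6 nm

E_1 = h²/(8m_eL²) = 2.335×10^-19 J, so ΔE = (6² − 2²)E_1 = 7.472×10^-18 J.
λ = hc/ΔE = (6.626×10^-34·2.998×10^8)/7.472×10^-18 = 2.66×10^-8 m = 26.6 nm.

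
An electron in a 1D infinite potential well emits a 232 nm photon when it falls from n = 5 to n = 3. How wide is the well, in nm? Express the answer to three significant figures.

The photon carries ΔE = hc/λ = 6.626×10^-34·2.998×10^8/2.32×10^-7 m = 8.562×10^-19 J.
Since ΔE = (5² − 3²)E_1, E_1 = 5.351×10^-20 J, and L = h/√(8m_eE_1) = 1.06×10^-9 m = 1.06 nm.

L = 1.06 nm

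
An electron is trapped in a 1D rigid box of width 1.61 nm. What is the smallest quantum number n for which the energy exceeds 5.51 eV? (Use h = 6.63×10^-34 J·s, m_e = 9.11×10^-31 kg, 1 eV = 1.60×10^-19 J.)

n = 7

E_1 = h²/(8m_eL²) = 2.327×10^-20 J = 0.1454 eV.
Need n² > 5.51/0.1454 = 37.90, i.e. n > 6.156.
The smallest integer satisfying this is n = 7.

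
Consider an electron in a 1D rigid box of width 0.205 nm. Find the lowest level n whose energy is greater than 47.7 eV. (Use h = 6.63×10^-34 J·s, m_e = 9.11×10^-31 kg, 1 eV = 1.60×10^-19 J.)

n = 3

E_1 = h²/(8m_eL²) = 1.435×10^-18 J = 8.969 eV.
Need n² > 47.7/8.969 = 5.318, i.e. n > 2.306.
The smallest integer satisfying this is n = 3.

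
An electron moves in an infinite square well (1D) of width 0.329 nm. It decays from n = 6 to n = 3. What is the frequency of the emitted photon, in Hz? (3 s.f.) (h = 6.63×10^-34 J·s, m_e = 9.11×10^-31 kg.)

E_1 = h²/(8m_eL²) = 5.572×10^-19 J and ΔE = (6² − 3²)E_1 = 1.504×10^-17 J.
f = ΔE/h = 1.504×10^-17/6.63×10^-34 = 2.27×10^16 Hz.

f = 2.27×10^16 Hz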